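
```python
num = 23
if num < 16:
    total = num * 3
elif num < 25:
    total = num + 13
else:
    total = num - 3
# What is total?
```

Trace (tracking total):
num = 23  # -> num = 23
if num < 16:  # condition is False
elif num < 25:  # condition is True
    total = num + 13  # -> total = 36

Answer: 36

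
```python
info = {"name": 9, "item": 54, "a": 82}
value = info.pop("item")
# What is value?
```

Answer: 54

Derivation:
Trace (tracking value):
info = {'name': 9, 'item': 54, 'a': 82}  # -> info = {'name': 9, 'item': 54, 'a': 82}
value = info.pop('item')  # -> value = 54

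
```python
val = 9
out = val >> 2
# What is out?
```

Answer: 2

Derivation:
Trace (tracking out):
val = 9  # -> val = 9
out = val >> 2  # -> out = 2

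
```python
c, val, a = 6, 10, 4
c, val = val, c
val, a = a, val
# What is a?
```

Answer: 6

Derivation:
Trace (tracking a):
c, val, a = (6, 10, 4)  # -> c = 6, val = 10, a = 4
c, val = (val, c)  # -> c = 10, val = 6
val, a = (a, val)  # -> val = 4, a = 6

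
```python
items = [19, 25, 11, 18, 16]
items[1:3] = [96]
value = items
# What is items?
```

Answer: [19, 96, 18, 16]

Derivation:
Trace (tracking items):
items = [19, 25, 11, 18, 16]  # -> items = [19, 25, 11, 18, 16]
items[1:3] = [96]  # -> items = [19, 96, 18, 16]
value = items  # -> value = [19, 96, 18, 16]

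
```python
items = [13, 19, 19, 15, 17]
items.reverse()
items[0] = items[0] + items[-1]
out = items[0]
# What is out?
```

Trace (tracking out):
items = [13, 19, 19, 15, 17]  # -> items = [13, 19, 19, 15, 17]
items.reverse()  # -> items = [17, 15, 19, 19, 13]
items[0] = items[0] + items[-1]  # -> items = [30, 15, 19, 19, 13]
out = items[0]  # -> out = 30

Answer: 30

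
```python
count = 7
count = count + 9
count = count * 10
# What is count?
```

Answer: 160

Derivation:
Trace (tracking count):
count = 7  # -> count = 7
count = count + 9  # -> count = 16
count = count * 10  # -> count = 160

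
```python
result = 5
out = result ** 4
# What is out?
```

Answer: 625

Derivation:
Trace (tracking out):
result = 5  # -> result = 5
out = result ** 4  # -> out = 625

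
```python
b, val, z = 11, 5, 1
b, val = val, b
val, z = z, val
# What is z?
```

Trace (tracking z):
b, val, z = (11, 5, 1)  # -> b = 11, val = 5, z = 1
b, val = (val, b)  # -> b = 5, val = 11
val, z = (z, val)  # -> val = 1, z = 11

Answer: 11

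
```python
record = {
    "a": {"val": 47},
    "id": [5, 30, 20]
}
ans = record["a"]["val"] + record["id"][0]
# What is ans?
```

Trace (tracking ans):
record = {'a': {'val': 47}, 'id': [5, 30, 20]}  # -> record = {'a': {'val': 47}, 'id': [5, 30, 20]}
ans = record['a']['val'] + record['id'][0]  # -> ans = 52

Answer: 52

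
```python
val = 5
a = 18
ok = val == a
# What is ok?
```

Answer: False

Derivation:
Trace (tracking ok):
val = 5  # -> val = 5
a = 18  # -> a = 18
ok = val == a  # -> ok = False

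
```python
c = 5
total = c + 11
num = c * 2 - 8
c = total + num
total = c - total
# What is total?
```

Trace (tracking total):
c = 5  # -> c = 5
total = c + 11  # -> total = 16
num = c * 2 - 8  # -> num = 2
c = total + num  # -> c = 18
total = c - total  # -> total = 2

Answer: 2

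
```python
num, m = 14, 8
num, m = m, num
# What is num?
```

Trace (tracking num):
num, m = (14, 8)  # -> num = 14, m = 8
num, m = (m, num)  # -> num = 8, m = 14

Answer: 8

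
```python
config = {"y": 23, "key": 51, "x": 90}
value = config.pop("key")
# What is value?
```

Trace (tracking value):
config = {'y': 23, 'key': 51, 'x': 90}  # -> config = {'y': 23, 'key': 51, 'x': 90}
value = config.pop('key')  # -> value = 51

Answer: 51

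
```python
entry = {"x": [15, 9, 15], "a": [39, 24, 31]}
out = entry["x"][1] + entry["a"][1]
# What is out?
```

Trace (tracking out):
entry = {'x': [15, 9, 15], 'a': [39, 24, 31]}  # -> entry = {'x': [15, 9, 15], 'a': [39, 24, 31]}
out = entry['x'][1] + entry['a'][1]  # -> out = 33

Answer: 33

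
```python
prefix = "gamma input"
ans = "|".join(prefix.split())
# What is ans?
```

Answer: 'gamma|input'

Derivation:
Trace (tracking ans):
prefix = 'gamma input'  # -> prefix = 'gamma input'
ans = '|'.join(prefix.split())  # -> ans = 'gamma|input'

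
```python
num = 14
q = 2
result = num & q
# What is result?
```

Trace (tracking result):
num = 14  # -> num = 14
q = 2  # -> q = 2
result = num & q  # -> result = 2

Answer: 2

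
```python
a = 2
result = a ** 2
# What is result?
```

Trace (tracking result):
a = 2  # -> a = 2
result = a ** 2  # -> result = 4

Answer: 4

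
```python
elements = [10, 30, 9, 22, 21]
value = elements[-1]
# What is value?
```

Trace (tracking value):
elements = [10, 30, 9, 22, 21]  # -> elements = [10, 30, 9, 22, 21]
value = elements[-1]  # -> value = 21

Answer: 21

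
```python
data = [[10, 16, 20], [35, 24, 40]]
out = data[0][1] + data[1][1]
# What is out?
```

Trace (tracking out):
data = [[10, 16, 20], [35, 24, 40]]  # -> data = [[10, 16, 20], [35, 24, 40]]
out = data[0][1] + data[1][1]  # -> out = 40

Answer: 40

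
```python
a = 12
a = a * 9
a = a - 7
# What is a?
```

Answer: 101

Derivation:
Trace (tracking a):
a = 12  # -> a = 12
a = a * 9  # -> a = 108
a = a - 7  # -> a = 101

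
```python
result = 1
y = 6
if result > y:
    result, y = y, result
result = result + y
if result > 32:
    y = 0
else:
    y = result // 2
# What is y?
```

Trace (tracking y):
result = 1  # -> result = 1
y = 6  # -> y = 6
if result > y:  # condition is False
result = result + y  # -> result = 7
if result > 32:  # condition is False
else:
    y = result // 2  # -> y = 3

Answer: 3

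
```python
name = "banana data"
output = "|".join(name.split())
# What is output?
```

Trace (tracking output):
name = 'banana data'  # -> name = 'banana data'
output = '|'.join(name.split())  # -> output = 'banana|data'

Answer: 'banana|data'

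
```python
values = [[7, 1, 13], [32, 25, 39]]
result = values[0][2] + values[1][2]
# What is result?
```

Answer: 52

Derivation:
Trace (tracking result):
values = [[7, 1, 13], [32, 25, 39]]  # -> values = [[7, 1, 13], [32, 25, 39]]
result = values[0][2] + values[1][2]  # -> result = 52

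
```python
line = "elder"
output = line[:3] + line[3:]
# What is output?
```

Trace (tracking output):
line = 'elder'  # -> line = 'elder'
output = line[:3] + line[3:]  # -> output = 'elder'

Answer: 'elder'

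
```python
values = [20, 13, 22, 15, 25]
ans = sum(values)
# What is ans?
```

Trace (tracking ans):
values = [20, 13, 22, 15, 25]  # -> values = [20, 13, 22, 15, 25]
ans = sum(values)  # -> ans = 95

Answer: 95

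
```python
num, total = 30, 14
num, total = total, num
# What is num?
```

Trace (tracking num):
num, total = (30, 14)  # -> num = 30, total = 14
num, total = (total, num)  # -> num = 14, total = 30

Answer: 14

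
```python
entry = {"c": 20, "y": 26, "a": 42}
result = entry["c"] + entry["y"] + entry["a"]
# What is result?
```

Answer: 88

Derivation:
Trace (tracking result):
entry = {'c': 20, 'y': 26, 'a': 42}  # -> entry = {'c': 20, 'y': 26, 'a': 42}
result = entry['c'] + entry['y'] + entry['a']  # -> result = 88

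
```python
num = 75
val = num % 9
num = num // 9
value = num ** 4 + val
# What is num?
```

Trace (tracking num):
num = 75  # -> num = 75
val = num % 9  # -> val = 3
num = num // 9  # -> num = 8
value = num ** 4 + val  # -> value = 4099

Answer: 8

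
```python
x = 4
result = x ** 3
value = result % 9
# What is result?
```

Trace (tracking result):
x = 4  # -> x = 4
result = x ** 3  # -> result = 64
value = result % 9  # -> value = 1

Answer: 64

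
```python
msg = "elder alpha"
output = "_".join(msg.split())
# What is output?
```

Answer: 'elder_alpha'

Derivation:
Trace (tracking output):
msg = 'elder alpha'  # -> msg = 'elder alpha'
output = '_'.join(msg.split())  # -> output = 'elder_alpha'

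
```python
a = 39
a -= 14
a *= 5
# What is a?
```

Trace (tracking a):
a = 39  # -> a = 39
a -= 14  # -> a = 25
a *= 5  # -> a = 125

Answer: 125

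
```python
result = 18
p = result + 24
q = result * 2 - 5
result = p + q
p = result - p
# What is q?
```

Trace (tracking q):
result = 18  # -> result = 18
p = result + 24  # -> p = 42
q = result * 2 - 5  # -> q = 31
result = p + q  # -> result = 73
p = result - p  # -> p = 31

Answer: 31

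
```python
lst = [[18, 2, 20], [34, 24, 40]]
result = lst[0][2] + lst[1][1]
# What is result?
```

Trace (tracking result):
lst = [[18, 2, 20], [34, 24, 40]]  # -> lst = [[18, 2, 20], [34, 24, 40]]
result = lst[0][2] + lst[1][1]  # -> result = 44

Answer: 44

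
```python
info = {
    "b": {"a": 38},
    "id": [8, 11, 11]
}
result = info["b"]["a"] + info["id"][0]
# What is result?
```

Trace (tracking result):
info = {'b': {'a': 38}, 'id': [8, 11, 11]}  # -> info = {'b': {'a': 38}, 'id': [8, 11, 11]}
result = info['b']['a'] + info['id'][0]  # -> result = 46

Answer: 46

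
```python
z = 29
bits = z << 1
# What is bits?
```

Trace (tracking bits):
z = 29  # -> z = 29
bits = z << 1  # -> bits = 58

Answer: 58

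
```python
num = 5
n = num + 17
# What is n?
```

Answer: 22

Derivation:
Trace (tracking n):
num = 5  # -> num = 5
n = num + 17  # -> n = 22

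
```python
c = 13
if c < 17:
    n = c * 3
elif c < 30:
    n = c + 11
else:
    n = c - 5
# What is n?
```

Answer: 39

Derivation:
Trace (tracking n):
c = 13  # -> c = 13
if c < 17:  # condition is True
    n = c * 3  # -> n = 39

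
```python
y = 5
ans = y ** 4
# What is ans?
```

Trace (tracking ans):
y = 5  # -> y = 5
ans = y ** 4  # -> ans = 625

Answer: 625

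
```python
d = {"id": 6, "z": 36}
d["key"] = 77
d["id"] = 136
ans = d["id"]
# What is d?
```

Answer: {'id': 136, 'z': 36, 'key': 77}

Derivation:
Trace (tracking d):
d = {'id': 6, 'z': 36}  # -> d = {'id': 6, 'z': 36}
d['key'] = 77  # -> d = {'id': 6, 'z': 36, 'key': 77}
d['id'] = 136  # -> d = {'id': 136, 'z': 36, 'key': 77}
ans = d['id']  # -> ans = 136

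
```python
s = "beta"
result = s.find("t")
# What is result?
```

Answer: 2

Derivation:
Trace (tracking result):
s = 'beta'  # -> s = 'beta'
result = s.find('t')  # -> result = 2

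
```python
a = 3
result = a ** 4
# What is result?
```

Answer: 81

Derivation:
Trace (tracking result):
a = 3  # -> a = 3
result = a ** 4  # -> result = 81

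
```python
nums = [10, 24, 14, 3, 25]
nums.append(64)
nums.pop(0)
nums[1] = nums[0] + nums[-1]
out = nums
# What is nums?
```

Answer: [24, 88, 3, 25, 64]

Derivation:
Trace (tracking nums):
nums = [10, 24, 14, 3, 25]  # -> nums = [10, 24, 14, 3, 25]
nums.append(64)  # -> nums = [10, 24, 14, 3, 25, 64]
nums.pop(0)  # -> nums = [24, 14, 3, 25, 64]
nums[1] = nums[0] + nums[-1]  # -> nums = [24, 88, 3, 25, 64]
out = nums  # -> out = [24, 88, 3, 25, 64]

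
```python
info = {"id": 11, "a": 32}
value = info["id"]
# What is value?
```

Answer: 11

Derivation:
Trace (tracking value):
info = {'id': 11, 'a': 32}  # -> info = {'id': 11, 'a': 32}
value = info['id']  # -> value = 11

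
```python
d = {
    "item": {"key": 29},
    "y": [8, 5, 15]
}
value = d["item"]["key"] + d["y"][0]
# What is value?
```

Trace (tracking value):
d = {'item': {'key': 29}, 'y': [8, 5, 15]}  # -> d = {'item': {'key': 29}, 'y': [8, 5, 15]}
value = d['item']['key'] + d['y'][0]  # -> value = 37

Answer: 37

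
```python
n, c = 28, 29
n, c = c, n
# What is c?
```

Trace (tracking c):
n, c = (28, 29)  # -> n = 28, c = 29
n, c = (c, n)  # -> n = 29, c = 28

Answer: 28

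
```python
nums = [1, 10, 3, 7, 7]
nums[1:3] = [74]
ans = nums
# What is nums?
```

Trace (tracking nums):
nums = [1, 10, 3, 7, 7]  # -> nums = [1, 10, 3, 7, 7]
nums[1:3] = [74]  # -> nums = [1, 74, 7, 7]
ans = nums  # -> ans = [1, 74, 7, 7]

Answer: [1, 74, 7, 7]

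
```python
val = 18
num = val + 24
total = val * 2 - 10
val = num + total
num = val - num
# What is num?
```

Trace (tracking num):
val = 18  # -> val = 18
num = val + 24  # -> num = 42
total = val * 2 - 10  # -> total = 26
val = num + total  # -> val = 68
num = val - num  # -> num = 26

Answer: 26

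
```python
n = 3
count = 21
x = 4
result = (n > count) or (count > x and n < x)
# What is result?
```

Answer: True

Derivation:
Trace (tracking result):
n = 3  # -> n = 3
count = 21  # -> count = 21
x = 4  # -> x = 4
result = n > count or (count > x and n < x)  # -> result = True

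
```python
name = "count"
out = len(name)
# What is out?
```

Answer: 5

Derivation:
Trace (tracking out):
name = 'count'  # -> name = 'count'
out = len(name)  # -> out = 5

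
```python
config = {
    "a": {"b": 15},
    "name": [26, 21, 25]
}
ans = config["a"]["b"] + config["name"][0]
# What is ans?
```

Trace (tracking ans):
config = {'a': {'b': 15}, 'name': [26, 21, 25]}  # -> config = {'a': {'b': 15}, 'name': [26, 21, 25]}
ans = config['a']['b'] + config['name'][0]  # -> ans = 41

Answer: 41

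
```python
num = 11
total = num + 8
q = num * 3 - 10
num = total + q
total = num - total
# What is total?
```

Answer: 23

Derivation:
Trace (tracking total):
num = 11  # -> num = 11
total = num + 8  # -> total = 19
q = num * 3 - 10  # -> q = 23
num = total + q  # -> num = 42
total = num - total  # -> total = 23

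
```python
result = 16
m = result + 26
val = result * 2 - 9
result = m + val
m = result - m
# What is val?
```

Trace (tracking val):
result = 16  # -> result = 16
m = result + 26  # -> m = 42
val = result * 2 - 9  # -> val = 23
result = m + val  # -> result = 65
m = result - m  # -> m = 23

Answer: 23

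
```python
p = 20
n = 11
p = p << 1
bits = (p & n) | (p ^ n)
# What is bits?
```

Answer: 43

Derivation:
Trace (tracking bits):
p = 20  # -> p = 20
n = 11  # -> n = 11
p = p << 1  # -> p = 40
bits = p & n | p ^ n  # -> bits = 43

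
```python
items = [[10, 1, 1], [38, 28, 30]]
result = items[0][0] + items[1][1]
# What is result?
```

Answer: 38

Derivation:
Trace (tracking result):
items = [[10, 1, 1], [38, 28, 30]]  # -> items = [[10, 1, 1], [38, 28, 30]]
result = items[0][0] + items[1][1]  # -> result = 38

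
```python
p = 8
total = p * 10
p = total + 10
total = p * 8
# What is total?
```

Trace (tracking total):
p = 8  # -> p = 8
total = p * 10  # -> total = 80
p = total + 10  # -> p = 90
total = p * 8  # -> total = 720

Answer: 720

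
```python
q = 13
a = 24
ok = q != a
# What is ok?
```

Answer: True

Derivation:
Trace (tracking ok):
q = 13  # -> q = 13
a = 24  # -> a = 24
ok = q != a  # -> ok = True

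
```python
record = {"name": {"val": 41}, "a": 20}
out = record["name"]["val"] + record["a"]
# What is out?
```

Trace (tracking out):
record = {'name': {'val': 41}, 'a': 20}  # -> record = {'name': {'val': 41}, 'a': 20}
out = record['name']['val'] + record['a']  # -> out = 61

Answer: 61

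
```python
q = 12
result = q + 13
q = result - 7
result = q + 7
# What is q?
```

Trace (tracking q):
q = 12  # -> q = 12
result = q + 13  # -> result = 25
q = result - 7  # -> q = 18
result = q + 7  # -> result = 25

Answer: 18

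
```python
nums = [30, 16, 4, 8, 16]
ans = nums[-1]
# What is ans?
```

Trace (tracking ans):
nums = [30, 16, 4, 8, 16]  # -> nums = [30, 16, 4, 8, 16]
ans = nums[-1]  # -> ans = 16

Answer: 16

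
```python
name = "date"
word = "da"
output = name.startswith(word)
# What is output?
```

Trace (tracking output):
name = 'date'  # -> name = 'date'
word = 'da'  # -> word = 'da'
output = name.startswith(word)  # -> output = True

Answer: True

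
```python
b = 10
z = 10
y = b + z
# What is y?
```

Answer: 20

Derivation:
Trace (tracking y):
b = 10  # -> b = 10
z = 10  # -> z = 10
y = b + z  # -> y = 20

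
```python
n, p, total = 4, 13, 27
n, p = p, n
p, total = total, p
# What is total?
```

Trace (tracking total):
n, p, total = (4, 13, 27)  # -> n = 4, p = 13, total = 27
n, p = (p, n)  # -> n = 13, p = 4
p, total = (total, p)  # -> p = 27, total = 4

Answer: 4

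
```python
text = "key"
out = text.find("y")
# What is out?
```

Answer: 2

Derivation:
Trace (tracking out):
text = 'key'  # -> text = 'key'
out = text.find('y')  # -> out = 2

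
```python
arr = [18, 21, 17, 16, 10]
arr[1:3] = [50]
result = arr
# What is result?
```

Answer: [18, 50, 16, 10]

Derivation:
Trace (tracking result):
arr = [18, 21, 17, 16, 10]  # -> arr = [18, 21, 17, 16, 10]
arr[1:3] = [50]  # -> arr = [18, 50, 16, 10]
result = arr  # -> result = [18, 50, 16, 10]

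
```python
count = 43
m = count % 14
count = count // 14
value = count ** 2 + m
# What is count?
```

Trace (tracking count):
count = 43  # -> count = 43
m = count % 14  # -> m = 1
count = count // 14  # -> count = 3
value = count ** 2 + m  # -> value = 10

Answer: 3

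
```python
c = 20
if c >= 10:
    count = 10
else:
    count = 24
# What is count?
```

Answer: 10

Derivation:
Trace (tracking count):
c = 20  # -> c = 20
if c >= 10:  # condition is True
    count = 10  # -> count = 10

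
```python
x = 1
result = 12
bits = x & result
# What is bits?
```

Trace (tracking bits):
x = 1  # -> x = 1
result = 12  # -> result = 12
bits = x & result  # -> bits = 0

Answer: 0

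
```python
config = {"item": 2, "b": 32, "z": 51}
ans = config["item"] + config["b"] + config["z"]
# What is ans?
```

Trace (tracking ans):
config = {'item': 2, 'b': 32, 'z': 51}  # -> config = {'item': 2, 'b': 32, 'z': 51}
ans = config['item'] + config['b'] + config['z']  # -> ans = 85

Answer: 85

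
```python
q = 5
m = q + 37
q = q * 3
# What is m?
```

Trace (tracking m):
q = 5  # -> q = 5
m = q + 37  # -> m = 42
q = q * 3  # -> q = 15

Answer: 42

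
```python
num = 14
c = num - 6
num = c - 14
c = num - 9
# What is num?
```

Trace (tracking num):
num = 14  # -> num = 14
c = num - 6  # -> c = 8
num = c - 14  # -> num = -6
c = num - 9  # -> c = -15

Answer: -6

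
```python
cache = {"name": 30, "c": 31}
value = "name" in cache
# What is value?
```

Answer: True

Derivation:
Trace (tracking value):
cache = {'name': 30, 'c': 31}  # -> cache = {'name': 30, 'c': 31}
value = 'name' in cache  # -> value = True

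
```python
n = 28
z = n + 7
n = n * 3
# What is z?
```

Answer: 35

Derivation:
Trace (tracking z):
n = 28  # -> n = 28
z = n + 7  # -> z = 35
n = n * 3  # -> n = 84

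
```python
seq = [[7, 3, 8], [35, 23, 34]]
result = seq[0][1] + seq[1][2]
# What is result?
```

Trace (tracking result):
seq = [[7, 3, 8], [35, 23, 34]]  # -> seq = [[7, 3, 8], [35, 23, 34]]
result = seq[0][1] + seq[1][2]  # -> result = 37

Answer: 37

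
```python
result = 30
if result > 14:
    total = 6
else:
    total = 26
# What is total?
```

Trace (tracking total):
result = 30  # -> result = 30
if result > 14:  # condition is True
    total = 6  # -> total = 6

Answer: 6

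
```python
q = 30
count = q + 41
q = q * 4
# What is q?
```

Trace (tracking q):
q = 30  # -> q = 30
count = q + 41  # -> count = 71
q = q * 4  # -> q = 120

Answer: 120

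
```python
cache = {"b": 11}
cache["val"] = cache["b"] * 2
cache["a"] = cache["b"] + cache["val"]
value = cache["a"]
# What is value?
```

Answer: 33

Derivation:
Trace (tracking value):
cache = {'b': 11}  # -> cache = {'b': 11}
cache['val'] = cache['b'] * 2  # -> cache = {'b': 11, 'val': 22}
cache['a'] = cache['b'] + cache['val']  # -> cache = {'b': 11, 'val': 22, 'a': 33}
value = cache['a']  # -> value = 33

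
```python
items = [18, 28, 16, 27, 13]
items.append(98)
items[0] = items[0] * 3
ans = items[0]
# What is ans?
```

Trace (tracking ans):
items = [18, 28, 16, 27, 13]  # -> items = [18, 28, 16, 27, 13]
items.append(98)  # -> items = [18, 28, 16, 27, 13, 98]
items[0] = items[0] * 3  # -> items = [54, 28, 16, 27, 13, 98]
ans = items[0]  # -> ans = 54

Answer: 54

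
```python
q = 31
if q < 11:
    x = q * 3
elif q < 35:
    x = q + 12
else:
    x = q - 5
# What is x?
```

Trace (tracking x):
q = 31  # -> q = 31
if q < 11:  # condition is False
elif q < 35:  # condition is True
    x = q + 12  # -> x = 43

Answer: 43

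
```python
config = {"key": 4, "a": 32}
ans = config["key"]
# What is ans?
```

Trace (tracking ans):
config = {'key': 4, 'a': 32}  # -> config = {'key': 4, 'a': 32}
ans = config['key']  # -> ans = 4

Answer: 4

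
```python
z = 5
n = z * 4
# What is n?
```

Answer: 20

Derivation:
Trace (tracking n):
z = 5  # -> z = 5
n = z * 4  # -> n = 20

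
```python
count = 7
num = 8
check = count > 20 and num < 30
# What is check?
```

Trace (tracking check):
count = 7  # -> count = 7
num = 8  # -> num = 8
check = count > 20 and num < 30  # -> check = False

Answer: False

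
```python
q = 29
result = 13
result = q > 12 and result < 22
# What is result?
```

Trace (tracking result):
q = 29  # -> q = 29
result = 13  # -> result = 13
result = q > 12 and result < 22  # -> result = True

Answer: True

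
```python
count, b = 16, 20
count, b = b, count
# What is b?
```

Answer: 16

Derivation:
Trace (tracking b):
count, b = (16, 20)  # -> count = 16, b = 20
count, b = (b, count)  # -> count = 20, b = 16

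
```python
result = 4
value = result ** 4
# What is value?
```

Answer: 256

Derivation:
Trace (tracking value):
result = 4  # -> result = 4
value = result ** 4  # -> value = 256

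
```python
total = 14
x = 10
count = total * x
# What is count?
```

Answer: 140

Derivation:
Trace (tracking count):
total = 14  # -> total = 14
x = 10  # -> x = 10
count = total * x  # -> count = 140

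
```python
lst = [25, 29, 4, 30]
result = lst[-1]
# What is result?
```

Answer: 30

Derivation:
Trace (tracking result):
lst = [25, 29, 4, 30]  # -> lst = [25, 29, 4, 30]
result = lst[-1]  # -> result = 30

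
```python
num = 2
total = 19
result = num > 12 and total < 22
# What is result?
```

Trace (tracking result):
num = 2  # -> num = 2
total = 19  # -> total = 19
result = num > 12 and total < 22  # -> result = False

Answer: False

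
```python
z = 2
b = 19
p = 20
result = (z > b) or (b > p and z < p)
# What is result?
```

Answer: False

Derivation:
Trace (tracking result):
z = 2  # -> z = 2
b = 19  # -> b = 19
p = 20  # -> p = 20
result = z > b or (b > p and z < p)  # -> result = False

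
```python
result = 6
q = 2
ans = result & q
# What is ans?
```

Answer: 2

Derivation:
Trace (tracking ans):
result = 6  # -> result = 6
q = 2  # -> q = 2
ans = result & q  # -> ans = 2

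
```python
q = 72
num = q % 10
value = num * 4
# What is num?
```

Trace (tracking num):
q = 72  # -> q = 72
num = q % 10  # -> num = 2
value = num * 4  # -> value = 8

Answer: 2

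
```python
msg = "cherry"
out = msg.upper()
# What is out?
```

Answer: 'CHERRY'

Derivation:
Trace (tracking out):
msg = 'cherry'  # -> msg = 'cherry'
out = msg.upper()  # -> out = 'CHERRY'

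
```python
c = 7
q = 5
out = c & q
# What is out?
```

Trace (tracking out):
c = 7  # -> c = 7
q = 5  # -> q = 5
out = c & q  # -> out = 5

Answer: 5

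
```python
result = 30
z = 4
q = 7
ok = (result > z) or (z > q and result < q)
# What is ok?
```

Answer: True

Derivation:
Trace (tracking ok):
result = 30  # -> result = 30
z = 4  # -> z = 4
q = 7  # -> q = 7
ok = result > z or (z > q and result < q)  # -> ok = True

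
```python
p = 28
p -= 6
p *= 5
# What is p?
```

Trace (tracking p):
p = 28  # -> p = 28
p -= 6  # -> p = 22
p *= 5  # -> p = 110

Answer: 110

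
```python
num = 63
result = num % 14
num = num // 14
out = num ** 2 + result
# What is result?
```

Trace (tracking result):
num = 63  # -> num = 63
result = num % 14  # -> result = 7
num = num // 14  # -> num = 4
out = num ** 2 + result  # -> out = 23

Answer: 7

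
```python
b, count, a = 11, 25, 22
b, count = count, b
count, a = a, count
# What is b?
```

Answer: 25

Derivation:
Trace (tracking b):
b, count, a = (11, 25, 22)  # -> b = 11, count = 25, a = 22
b, count = (count, b)  # -> b = 25, count = 11
count, a = (a, count)  # -> count = 22, a = 11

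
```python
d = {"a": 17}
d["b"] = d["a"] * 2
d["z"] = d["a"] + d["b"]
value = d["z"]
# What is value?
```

Answer: 51

Derivation:
Trace (tracking value):
d = {'a': 17}  # -> d = {'a': 17}
d['b'] = d['a'] * 2  # -> d = {'a': 17, 'b': 34}
d['z'] = d['a'] + d['b']  # -> d = {'a': 17, 'b': 34, 'z': 51}
value = d['z']  # -> value = 51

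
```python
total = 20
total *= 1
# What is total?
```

Trace (tracking total):
total = 20  # -> total = 20
total *= 1  # -> total = 20

Answer: 20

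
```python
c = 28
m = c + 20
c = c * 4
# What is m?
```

Answer: 48

Derivation:
Trace (tracking m):
c = 28  # -> c = 28
m = c + 20  # -> m = 48
c = c * 4  # -> c = 112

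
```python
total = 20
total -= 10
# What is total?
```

Answer: 10

Derivation:
Trace (tracking total):
total = 20  # -> total = 20
total -= 10  # -> total = 10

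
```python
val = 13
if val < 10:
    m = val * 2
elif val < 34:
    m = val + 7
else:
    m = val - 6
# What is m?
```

Trace (tracking m):
val = 13  # -> val = 13
if val < 10:  # condition is False
elif val < 34:  # condition is True
    m = val + 7  # -> m = 20

Answer: 20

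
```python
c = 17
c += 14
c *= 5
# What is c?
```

Trace (tracking c):
c = 17  # -> c = 17
c += 14  # -> c = 31
c *= 5  # -> c = 155

Answer: 155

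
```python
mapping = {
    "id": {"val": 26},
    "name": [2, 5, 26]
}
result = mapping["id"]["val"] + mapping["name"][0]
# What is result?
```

Answer: 28

Derivation:
Trace (tracking result):
mapping = {'id': {'val': 26}, 'name': [2, 5, 26]}  # -> mapping = {'id': {'val': 26}, 'name': [2, 5, 26]}
result = mapping['id']['val'] + mapping['name'][0]  # -> result = 28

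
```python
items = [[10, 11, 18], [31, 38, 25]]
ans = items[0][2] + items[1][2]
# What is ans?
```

Answer: 43

Derivation:
Trace (tracking ans):
items = [[10, 11, 18], [31, 38, 25]]  # -> items = [[10, 11, 18], [31, 38, 25]]
ans = items[0][2] + items[1][2]  # -> ans = 43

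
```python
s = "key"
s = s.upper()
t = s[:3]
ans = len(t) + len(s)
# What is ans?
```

Answer: 6

Derivation:
Trace (tracking ans):
s = 'key'  # -> s = 'key'
s = s.upper()  # -> s = 'KEY'
t = s[:3]  # -> t = 'KEY'
ans = len(t) + len(s)  # -> ans = 6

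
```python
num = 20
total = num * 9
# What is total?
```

Trace (tracking total):
num = 20  # -> num = 20
total = num * 9  # -> total = 180

Answer: 180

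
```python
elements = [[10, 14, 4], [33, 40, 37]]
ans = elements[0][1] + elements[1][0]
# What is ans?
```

Answer: 47

Derivation:
Trace (tracking ans):
elements = [[10, 14, 4], [33, 40, 37]]  # -> elements = [[10, 14, 4], [33, 40, 37]]
ans = elements[0][1] + elements[1][0]  # -> ans = 47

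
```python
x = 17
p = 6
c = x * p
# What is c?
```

Trace (tracking c):
x = 17  # -> x = 17
p = 6  # -> p = 6
c = x * p  # -> c = 102

Answer: 102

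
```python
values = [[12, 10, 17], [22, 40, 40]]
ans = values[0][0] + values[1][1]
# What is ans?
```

Trace (tracking ans):
values = [[12, 10, 17], [22, 40, 40]]  # -> values = [[12, 10, 17], [22, 40, 40]]
ans = values[0][0] + values[1][1]  # -> ans = 52

Answer: 52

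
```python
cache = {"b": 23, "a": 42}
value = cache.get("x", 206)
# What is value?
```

Answer: 206

Derivation:
Trace (tracking value):
cache = {'b': 23, 'a': 42}  # -> cache = {'b': 23, 'a': 42}
value = cache.get('x', 206)  # -> value = 206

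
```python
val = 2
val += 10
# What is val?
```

Answer: 12

Derivation:
Trace (tracking val):
val = 2  # -> val = 2
val += 10  # -> val = 12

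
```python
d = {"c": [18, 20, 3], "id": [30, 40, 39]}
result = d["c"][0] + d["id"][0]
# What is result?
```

Answer: 48

Derivation:
Trace (tracking result):
d = {'c': [18, 20, 3], 'id': [30, 40, 39]}  # -> d = {'c': [18, 20, 3], 'id': [30, 40, 39]}
result = d['c'][0] + d['id'][0]  # -> result = 48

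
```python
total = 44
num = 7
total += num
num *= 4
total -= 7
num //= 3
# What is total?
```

Trace (tracking total):
total = 44  # -> total = 44
num = 7  # -> num = 7
total += num  # -> total = 51
num *= 4  # -> num = 28
total -= 7  # -> total = 44
num //= 3  # -> num = 9

Answer: 44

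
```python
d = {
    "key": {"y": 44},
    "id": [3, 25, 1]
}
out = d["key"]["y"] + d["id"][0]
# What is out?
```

Answer: 47

Derivation:
Trace (tracking out):
d = {'key': {'y': 44}, 'id': [3, 25, 1]}  # -> d = {'key': {'y': 44}, 'id': [3, 25, 1]}
out = d['key']['y'] + d['id'][0]  # -> out = 47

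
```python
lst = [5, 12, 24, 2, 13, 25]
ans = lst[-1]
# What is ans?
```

Answer: 25

Derivation:
Trace (tracking ans):
lst = [5, 12, 24, 2, 13, 25]  # -> lst = [5, 12, 24, 2, 13, 25]
ans = lst[-1]  # -> ans = 25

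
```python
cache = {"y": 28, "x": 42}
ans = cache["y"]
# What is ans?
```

Trace (tracking ans):
cache = {'y': 28, 'x': 42}  # -> cache = {'y': 28, 'x': 42}
ans = cache['y']  # -> ans = 28

Answer: 28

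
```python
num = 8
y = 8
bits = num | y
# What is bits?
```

Answer: 8

Derivation:
Trace (tracking bits):
num = 8  # -> num = 8
y = 8  # -> y = 8
bits = num | y  # -> bits = 8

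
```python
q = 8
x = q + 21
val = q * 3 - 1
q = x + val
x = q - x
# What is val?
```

Answer: 23

Derivation:
Trace (tracking val):
q = 8  # -> q = 8
x = q + 21  # -> x = 29
val = q * 3 - 1  # -> val = 23
q = x + val  # -> q = 52
x = q - x  # -> x = 23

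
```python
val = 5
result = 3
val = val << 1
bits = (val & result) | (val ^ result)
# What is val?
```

Trace (tracking val):
val = 5  # -> val = 5
result = 3  # -> result = 3
val = val << 1  # -> val = 10
bits = val & result | val ^ result  # -> bits = 11

Answer: 10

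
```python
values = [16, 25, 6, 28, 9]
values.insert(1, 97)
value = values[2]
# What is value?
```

Answer: 25

Derivation:
Trace (tracking value):
values = [16, 25, 6, 28, 9]  # -> values = [16, 25, 6, 28, 9]
values.insert(1, 97)  # -> values = [16, 97, 25, 6, 28, 9]
value = values[2]  # -> value = 25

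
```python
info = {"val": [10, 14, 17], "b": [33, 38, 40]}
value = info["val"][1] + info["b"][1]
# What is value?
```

Trace (tracking value):
info = {'val': [10, 14, 17], 'b': [33, 38, 40]}  # -> info = {'val': [10, 14, 17], 'b': [33, 38, 40]}
value = info['val'][1] + info['b'][1]  # -> value = 52

Answer: 52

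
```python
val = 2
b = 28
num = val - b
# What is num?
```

Trace (tracking num):
val = 2  # -> val = 2
b = 28  # -> b = 28
num = val - b  # -> num = -26

Answer: -26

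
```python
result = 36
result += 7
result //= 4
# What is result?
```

Trace (tracking result):
result = 36  # -> result = 36
result += 7  # -> result = 43
result //= 4  # -> result = 10

Answer: 10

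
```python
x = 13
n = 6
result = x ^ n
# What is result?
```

Answer: 11

Derivation:
Trace (tracking result):
x = 13  # -> x = 13
n = 6  # -> n = 6
result = x ^ n  # -> result = 11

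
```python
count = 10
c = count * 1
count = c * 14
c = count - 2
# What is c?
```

Trace (tracking c):
count = 10  # -> count = 10
c = count * 1  # -> c = 10
count = c * 14  # -> count = 140
c = count - 2  # -> c = 138

Answer: 138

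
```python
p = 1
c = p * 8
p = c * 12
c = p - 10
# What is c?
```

Trace (tracking c):
p = 1  # -> p = 1
c = p * 8  # -> c = 8
p = c * 12  # -> p = 96
c = p - 10  # -> c = 86

Answer: 86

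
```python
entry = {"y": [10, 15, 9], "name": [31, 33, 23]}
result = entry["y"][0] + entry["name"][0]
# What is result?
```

Trace (tracking result):
entry = {'y': [10, 15, 9], 'name': [31, 33, 23]}  # -> entry = {'y': [10, 15, 9], 'name': [31, 33, 23]}
result = entry['y'][0] + entry['name'][0]  # -> result = 41

Answer: 41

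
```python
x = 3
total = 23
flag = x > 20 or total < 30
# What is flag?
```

Answer: True

Derivation:
Trace (tracking flag):
x = 3  # -> x = 3
total = 23  # -> total = 23
flag = x > 20 or total < 30  # -> flag = True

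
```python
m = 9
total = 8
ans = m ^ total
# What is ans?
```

Trace (tracking ans):
m = 9  # -> m = 9
total = 8  # -> total = 8
ans = m ^ total  # -> ans = 1

Answer: 1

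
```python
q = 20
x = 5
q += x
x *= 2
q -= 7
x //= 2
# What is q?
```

Answer: 18

Derivation:
Trace (tracking q):
q = 20  # -> q = 20
x = 5  # -> x = 5
q += x  # -> q = 25
x *= 2  # -> x = 10
q -= 7  # -> q = 18
x //= 2  # -> x = 5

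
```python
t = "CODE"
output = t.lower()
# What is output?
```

Trace (tracking output):
t = 'CODE'  # -> t = 'CODE'
output = t.lower()  # -> output = 'code'

Answer: 'code'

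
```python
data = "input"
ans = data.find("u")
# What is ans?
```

Trace (tracking ans):
data = 'input'  # -> data = 'input'
ans = data.find('u')  # -> ans = 3

Answer: 3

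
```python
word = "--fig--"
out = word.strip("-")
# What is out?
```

Answer: 'fig'

Derivation:
Trace (tracking out):
word = '--fig--'  # -> word = '--fig--'
out = word.strip('-')  # -> out = 'fig'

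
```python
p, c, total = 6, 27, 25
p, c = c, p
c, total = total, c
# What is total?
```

Answer: 6

Derivation:
Trace (tracking total):
p, c, total = (6, 27, 25)  # -> p = 6, c = 27, total = 25
p, c = (c, p)  # -> p = 27, c = 6
c, total = (total, c)  # -> c = 25, total = 6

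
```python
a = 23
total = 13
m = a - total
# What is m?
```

Answer: 10

Derivation:
Trace (tracking m):
a = 23  # -> a = 23
total = 13  # -> total = 13
m = a - total  # -> m = 10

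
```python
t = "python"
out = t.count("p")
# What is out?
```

Trace (tracking out):
t = 'python'  # -> t = 'python'
out = t.count('p')  # -> out = 1

Answer: 1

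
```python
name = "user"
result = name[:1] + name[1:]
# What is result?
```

Answer: 'user'

Derivation:
Trace (tracking result):
name = 'user'  # -> name = 'user'
result = name[:1] + name[1:]  # -> result = 'user'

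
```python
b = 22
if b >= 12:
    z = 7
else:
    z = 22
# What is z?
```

Trace (tracking z):
b = 22  # -> b = 22
if b >= 12:  # condition is True
    z = 7  # -> z = 7

Answer: 7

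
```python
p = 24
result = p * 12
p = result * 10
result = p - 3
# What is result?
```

Trace (tracking result):
p = 24  # -> p = 24
result = p * 12  # -> result = 288
p = result * 10  # -> p = 2880
result = p - 3  # -> result = 2877

Answer: 2877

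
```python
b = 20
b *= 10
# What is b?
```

Answer: 200

Derivation:
Trace (tracking b):
b = 20  # -> b = 20
b *= 10  # -> b = 200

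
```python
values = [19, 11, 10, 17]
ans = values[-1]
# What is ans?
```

Answer: 17

Derivation:
Trace (tracking ans):
values = [19, 11, 10, 17]  # -> values = [19, 11, 10, 17]
ans = values[-1]  # -> ans = 17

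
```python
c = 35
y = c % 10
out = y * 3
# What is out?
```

Trace (tracking out):
c = 35  # -> c = 35
y = c % 10  # -> y = 5
out = y * 3  # -> out = 15

Answer: 15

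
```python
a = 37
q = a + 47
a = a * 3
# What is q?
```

Answer: 84

Derivation:
Trace (tracking q):
a = 37  # -> a = 37
q = a + 47  # -> q = 84
a = a * 3  # -> a = 111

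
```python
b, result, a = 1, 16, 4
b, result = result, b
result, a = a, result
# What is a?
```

Trace (tracking a):
b, result, a = (1, 16, 4)  # -> b = 1, result = 16, a = 4
b, result = (result, b)  # -> b = 16, result = 1
result, a = (a, result)  # -> result = 4, a = 1

Answer: 1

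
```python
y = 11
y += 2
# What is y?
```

Trace (tracking y):
y = 11  # -> y = 11
y += 2  # -> y = 13

Answer: 13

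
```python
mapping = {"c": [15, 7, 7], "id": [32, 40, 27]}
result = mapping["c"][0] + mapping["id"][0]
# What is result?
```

Answer: 47

Derivation:
Trace (tracking result):
mapping = {'c': [15, 7, 7], 'id': [32, 40, 27]}  # -> mapping = {'c': [15, 7, 7], 'id': [32, 40, 27]}
result = mapping['c'][0] + mapping['id'][0]  # -> result = 47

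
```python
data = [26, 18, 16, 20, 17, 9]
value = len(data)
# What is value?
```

Answer: 6

Derivation:
Trace (tracking value):
data = [26, 18, 16, 20, 17, 9]  # -> data = [26, 18, 16, 20, 17, 9]
value = len(data)  # -> value = 6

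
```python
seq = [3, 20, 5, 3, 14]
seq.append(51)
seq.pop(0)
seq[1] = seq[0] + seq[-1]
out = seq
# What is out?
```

Answer: [20, 71, 3, 14, 51]

Derivation:
Trace (tracking out):
seq = [3, 20, 5, 3, 14]  # -> seq = [3, 20, 5, 3, 14]
seq.append(51)  # -> seq = [3, 20, 5, 3, 14, 51]
seq.pop(0)  # -> seq = [20, 5, 3, 14, 51]
seq[1] = seq[0] + seq[-1]  # -> seq = [20, 71, 3, 14, 51]
out = seq  # -> out = [20, 71, 3, 14, 51]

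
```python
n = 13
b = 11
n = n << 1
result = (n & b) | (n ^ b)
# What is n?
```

Answer: 26

Derivation:
Trace (tracking n):
n = 13  # -> n = 13
b = 11  # -> b = 11
n = n << 1  # -> n = 26
result = n & b | n ^ b  # -> result = 27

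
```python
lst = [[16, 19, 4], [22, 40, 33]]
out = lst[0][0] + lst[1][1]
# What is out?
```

Trace (tracking out):
lst = [[16, 19, 4], [22, 40, 33]]  # -> lst = [[16, 19, 4], [22, 40, 33]]
out = lst[0][0] + lst[1][1]  # -> out = 56

Answer: 56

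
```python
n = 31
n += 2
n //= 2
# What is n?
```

Trace (tracking n):
n = 31  # -> n = 31
n += 2  # -> n = 33
n //= 2  # -> n = 16

Answer: 16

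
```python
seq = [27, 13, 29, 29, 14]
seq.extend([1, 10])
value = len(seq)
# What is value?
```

Answer: 7

Derivation:
Trace (tracking value):
seq = [27, 13, 29, 29, 14]  # -> seq = [27, 13, 29, 29, 14]
seq.extend([1, 10])  # -> seq = [27, 13, 29, 29, 14, 1, 10]
value = len(seq)  # -> value = 7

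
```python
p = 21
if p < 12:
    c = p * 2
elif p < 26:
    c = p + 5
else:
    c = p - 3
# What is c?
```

Trace (tracking c):
p = 21  # -> p = 21
if p < 12:  # condition is False
elif p < 26:  # condition is True
    c = p + 5  # -> c = 26

Answer: 26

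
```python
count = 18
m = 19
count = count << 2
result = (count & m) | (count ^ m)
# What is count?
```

Trace (tracking count):
count = 18  # -> count = 18
m = 19  # -> m = 19
count = count << 2  # -> count = 72
result = count & m | count ^ m  # -> result = 91

Answer: 72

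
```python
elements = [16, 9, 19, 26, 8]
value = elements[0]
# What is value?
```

Trace (tracking value):
elements = [16, 9, 19, 26, 8]  # -> elements = [16, 9, 19, 26, 8]
value = elements[0]  # -> value = 16

Answer: 16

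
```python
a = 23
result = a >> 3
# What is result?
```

Answer: 2

Derivation:
Trace (tracking result):
a = 23  # -> a = 23
result = a >> 3  # -> result = 2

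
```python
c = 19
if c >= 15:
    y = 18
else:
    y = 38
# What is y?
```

Answer: 18

Derivation:
Trace (tracking y):
c = 19  # -> c = 19
if c >= 15:  # condition is True
    y = 18  # -> y = 18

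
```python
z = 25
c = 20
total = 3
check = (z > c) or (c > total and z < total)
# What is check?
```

Answer: True

Derivation:
Trace (tracking check):
z = 25  # -> z = 25
c = 20  # -> c = 20
total = 3  # -> total = 3
check = z > c or (c > total and z < total)  # -> check = True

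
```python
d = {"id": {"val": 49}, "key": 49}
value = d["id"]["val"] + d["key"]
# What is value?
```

Trace (tracking value):
d = {'id': {'val': 49}, 'key': 49}  # -> d = {'id': {'val': 49}, 'key': 49}
value = d['id']['val'] + d['key']  # -> value = 98

Answer: 98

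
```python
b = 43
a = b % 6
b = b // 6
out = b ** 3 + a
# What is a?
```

Answer: 1

Derivation:
Trace (tracking a):
b = 43  # -> b = 43
a = b % 6  # -> a = 1
b = b // 6  # -> b = 7
out = b ** 3 + a  # -> out = 344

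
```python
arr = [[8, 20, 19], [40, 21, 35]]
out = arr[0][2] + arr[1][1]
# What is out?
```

Trace (tracking out):
arr = [[8, 20, 19], [40, 21, 35]]  # -> arr = [[8, 20, 19], [40, 21, 35]]
out = arr[0][2] + arr[1][1]  # -> out = 40

Answer: 40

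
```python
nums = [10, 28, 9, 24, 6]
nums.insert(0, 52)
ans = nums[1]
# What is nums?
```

Trace (tracking nums):
nums = [10, 28, 9, 24, 6]  # -> nums = [10, 28, 9, 24, 6]
nums.insert(0, 52)  # -> nums = [52, 10, 28, 9, 24, 6]
ans = nums[1]  # -> ans = 10

Answer: [52, 10, 28, 9, 24, 6]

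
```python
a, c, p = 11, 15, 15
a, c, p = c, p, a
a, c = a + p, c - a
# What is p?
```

Trace (tracking p):
a, c, p = (11, 15, 15)  # -> a = 11, c = 15, p = 15
a, c, p = (c, p, a)  # -> a = 15, c = 15, p = 11
a, c = (a + p, c - a)  # -> a = 26, c = 0

Answer: 11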